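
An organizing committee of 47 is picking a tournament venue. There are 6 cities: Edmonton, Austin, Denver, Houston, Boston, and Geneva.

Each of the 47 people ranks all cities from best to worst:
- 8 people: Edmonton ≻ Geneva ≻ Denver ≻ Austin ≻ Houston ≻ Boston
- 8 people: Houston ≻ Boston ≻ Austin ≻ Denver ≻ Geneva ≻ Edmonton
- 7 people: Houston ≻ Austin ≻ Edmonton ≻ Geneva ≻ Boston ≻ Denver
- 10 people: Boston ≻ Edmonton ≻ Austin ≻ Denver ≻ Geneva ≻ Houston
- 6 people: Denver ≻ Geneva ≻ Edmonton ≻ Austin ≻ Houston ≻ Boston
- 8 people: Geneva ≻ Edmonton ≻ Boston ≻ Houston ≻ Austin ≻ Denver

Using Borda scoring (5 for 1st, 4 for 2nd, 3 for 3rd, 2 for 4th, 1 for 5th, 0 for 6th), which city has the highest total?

Edmonton: 8×5 + 8×0 + 7×3 + 10×4 + 6×3 + 8×4 = 151
Austin: 8×2 + 8×3 + 7×4 + 10×3 + 6×2 + 8×1 = 118
Denver: 8×3 + 8×2 + 7×0 + 10×2 + 6×5 + 8×0 = 90
Houston: 8×1 + 8×5 + 7×5 + 10×0 + 6×1 + 8×2 = 105
Boston: 8×0 + 8×4 + 7×1 + 10×5 + 6×0 + 8×3 = 113
Geneva: 8×4 + 8×1 + 7×2 + 10×1 + 6×4 + 8×5 = 128

Edmonton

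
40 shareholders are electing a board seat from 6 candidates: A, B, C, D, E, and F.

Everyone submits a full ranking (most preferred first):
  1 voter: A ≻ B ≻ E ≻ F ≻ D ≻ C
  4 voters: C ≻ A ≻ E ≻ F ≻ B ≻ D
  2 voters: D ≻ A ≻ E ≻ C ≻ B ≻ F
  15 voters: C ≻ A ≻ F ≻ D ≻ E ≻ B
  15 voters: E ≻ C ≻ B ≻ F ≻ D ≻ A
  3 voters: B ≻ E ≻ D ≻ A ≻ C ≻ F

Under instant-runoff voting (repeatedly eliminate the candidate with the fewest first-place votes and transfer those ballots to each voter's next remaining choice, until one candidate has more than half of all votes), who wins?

Round 1: A 1, B 3, C 19, D 2, E 15, F 0. F eliminated.
Round 2: A 1, B 3, C 19, D 2, E 15. A eliminated.
Round 3: B 4, C 19, D 2, E 15. D eliminated.
Round 4: B 4, C 19, E 17. B eliminated.
Round 5: C 19, E 21. E has a majority (≥21).

E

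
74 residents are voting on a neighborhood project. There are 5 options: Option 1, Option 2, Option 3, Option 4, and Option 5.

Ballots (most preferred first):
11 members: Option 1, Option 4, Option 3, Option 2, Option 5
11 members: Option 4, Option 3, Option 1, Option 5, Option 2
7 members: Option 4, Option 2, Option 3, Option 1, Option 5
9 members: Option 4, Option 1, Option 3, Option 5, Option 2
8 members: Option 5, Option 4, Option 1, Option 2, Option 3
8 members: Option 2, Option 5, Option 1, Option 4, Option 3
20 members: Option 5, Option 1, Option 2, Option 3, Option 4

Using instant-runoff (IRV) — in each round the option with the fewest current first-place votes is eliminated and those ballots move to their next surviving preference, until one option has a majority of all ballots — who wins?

Option 4

Round 1: Option 1 11, Option 2 8, Option 3 0, Option 4 27, Option 5 28. Option 3 eliminated.
Round 2: Option 1 11, Option 2 8, Option 4 27, Option 5 28. Option 2 eliminated.
Round 3: Option 1 11, Option 4 27, Option 5 36. Option 1 eliminated.
Round 4: Option 4 38, Option 5 36. Option 4 has a majority (≥38).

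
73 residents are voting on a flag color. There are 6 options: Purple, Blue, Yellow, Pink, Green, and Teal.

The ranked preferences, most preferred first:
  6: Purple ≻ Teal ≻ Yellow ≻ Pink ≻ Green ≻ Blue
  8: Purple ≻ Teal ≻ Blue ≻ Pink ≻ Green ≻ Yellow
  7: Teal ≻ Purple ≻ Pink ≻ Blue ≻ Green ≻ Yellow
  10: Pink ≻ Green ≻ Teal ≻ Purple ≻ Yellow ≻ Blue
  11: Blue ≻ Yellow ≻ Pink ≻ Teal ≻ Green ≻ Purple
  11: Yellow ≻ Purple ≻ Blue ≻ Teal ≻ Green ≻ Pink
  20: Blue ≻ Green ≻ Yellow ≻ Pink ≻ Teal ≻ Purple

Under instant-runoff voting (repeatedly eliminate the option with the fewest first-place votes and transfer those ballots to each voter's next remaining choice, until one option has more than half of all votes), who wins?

Round 1: Purple 14, Blue 31, Yellow 11, Pink 10, Green 0, Teal 7. Green eliminated.
Round 2: Purple 14, Blue 31, Yellow 11, Pink 10, Teal 7. Teal eliminated.
Round 3: Purple 21, Blue 31, Yellow 11, Pink 10. Pink eliminated.
Round 4: Purple 31, Blue 31, Yellow 11. Yellow eliminated.
Round 5: Purple 42, Blue 31. Purple has a majority (≥37).

Purple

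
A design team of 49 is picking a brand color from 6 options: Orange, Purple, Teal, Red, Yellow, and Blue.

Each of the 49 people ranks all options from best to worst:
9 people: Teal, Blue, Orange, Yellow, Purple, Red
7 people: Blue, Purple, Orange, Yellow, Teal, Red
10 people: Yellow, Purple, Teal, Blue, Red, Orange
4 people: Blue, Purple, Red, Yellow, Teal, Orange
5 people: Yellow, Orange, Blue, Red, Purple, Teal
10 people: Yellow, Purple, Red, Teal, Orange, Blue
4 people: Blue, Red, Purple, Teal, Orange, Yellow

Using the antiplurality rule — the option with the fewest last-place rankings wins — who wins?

Last-place votes: Orange 14, Purple 0, Teal 5, Red 16, Yellow 4, Blue 10.

Purple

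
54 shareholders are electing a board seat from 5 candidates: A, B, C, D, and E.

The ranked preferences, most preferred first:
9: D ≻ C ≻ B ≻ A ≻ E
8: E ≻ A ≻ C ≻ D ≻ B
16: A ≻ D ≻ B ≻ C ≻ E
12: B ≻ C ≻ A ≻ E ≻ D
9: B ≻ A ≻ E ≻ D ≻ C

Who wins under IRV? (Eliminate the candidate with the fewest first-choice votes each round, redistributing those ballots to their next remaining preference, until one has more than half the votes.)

B

Round 1: A 16, B 21, C 0, D 9, E 8. C eliminated.
Round 2: A 16, B 21, D 9, E 8. E eliminated.
Round 3: A 24, B 21, D 9. D eliminated.
Round 4: A 24, B 30. B has a majority (≥28).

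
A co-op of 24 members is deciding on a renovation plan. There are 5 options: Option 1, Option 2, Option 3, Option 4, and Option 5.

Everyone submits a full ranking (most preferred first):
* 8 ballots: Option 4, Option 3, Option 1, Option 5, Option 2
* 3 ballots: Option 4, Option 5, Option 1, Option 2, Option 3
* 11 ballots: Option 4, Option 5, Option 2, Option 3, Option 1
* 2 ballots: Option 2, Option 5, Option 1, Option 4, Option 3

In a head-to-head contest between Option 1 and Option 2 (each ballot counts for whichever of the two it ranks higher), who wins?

Option 2

Option 1 is ranked above Option 2 on 11 ballots; Option 2 above Option 1 on 13.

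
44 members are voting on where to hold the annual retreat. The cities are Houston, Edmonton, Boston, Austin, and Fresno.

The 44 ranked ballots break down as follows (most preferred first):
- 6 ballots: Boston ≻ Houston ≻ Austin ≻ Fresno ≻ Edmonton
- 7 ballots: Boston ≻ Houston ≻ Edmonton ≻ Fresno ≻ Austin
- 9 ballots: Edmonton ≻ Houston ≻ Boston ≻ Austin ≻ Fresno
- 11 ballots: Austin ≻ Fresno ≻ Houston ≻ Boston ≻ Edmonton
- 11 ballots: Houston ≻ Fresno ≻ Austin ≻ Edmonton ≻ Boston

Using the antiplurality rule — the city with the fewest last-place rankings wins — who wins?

Last-place votes: Houston 0, Edmonton 17, Boston 11, Austin 7, Fresno 9.

Houston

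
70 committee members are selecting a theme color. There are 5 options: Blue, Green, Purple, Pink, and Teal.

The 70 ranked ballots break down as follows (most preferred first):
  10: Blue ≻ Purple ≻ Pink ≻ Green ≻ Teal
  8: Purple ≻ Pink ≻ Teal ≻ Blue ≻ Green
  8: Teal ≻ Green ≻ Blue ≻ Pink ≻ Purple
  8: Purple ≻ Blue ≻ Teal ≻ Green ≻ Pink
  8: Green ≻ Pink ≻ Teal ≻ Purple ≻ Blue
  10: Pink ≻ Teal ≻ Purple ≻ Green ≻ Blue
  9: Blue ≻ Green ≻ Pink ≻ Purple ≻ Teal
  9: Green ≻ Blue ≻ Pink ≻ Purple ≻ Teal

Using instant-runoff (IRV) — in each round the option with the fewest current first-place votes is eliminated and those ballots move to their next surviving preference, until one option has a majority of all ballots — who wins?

Purple

Round 1: Blue 19, Green 17, Purple 16, Pink 10, Teal 8. Teal eliminated.
Round 2: Blue 19, Green 25, Purple 16, Pink 10. Pink eliminated.
Round 3: Blue 19, Green 25, Purple 26. Blue eliminated.
Round 4: Green 34, Purple 36. Purple has a majority (≥36).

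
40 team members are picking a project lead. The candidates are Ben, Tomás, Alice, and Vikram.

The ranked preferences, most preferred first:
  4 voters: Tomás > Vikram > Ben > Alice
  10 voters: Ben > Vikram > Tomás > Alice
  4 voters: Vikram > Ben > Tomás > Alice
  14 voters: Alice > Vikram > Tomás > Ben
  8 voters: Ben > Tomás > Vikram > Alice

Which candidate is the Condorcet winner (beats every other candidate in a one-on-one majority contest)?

Vikram vs Ben: 22–18
Vikram vs Tomás: 28–12
Vikram vs Alice: 26–14
Vikram beats every other candidate.

Vikram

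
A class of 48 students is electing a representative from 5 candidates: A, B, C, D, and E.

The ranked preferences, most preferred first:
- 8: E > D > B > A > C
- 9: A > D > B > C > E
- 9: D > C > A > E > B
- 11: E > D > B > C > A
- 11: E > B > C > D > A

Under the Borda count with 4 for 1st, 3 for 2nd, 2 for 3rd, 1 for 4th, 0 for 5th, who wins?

A: 8×1 + 9×4 + 9×2 + 11×0 + 11×0 = 62
B: 8×2 + 9×2 + 9×0 + 11×2 + 11×3 = 89
C: 8×0 + 9×1 + 9×3 + 11×1 + 11×2 = 69
D: 8×3 + 9×3 + 9×4 + 11×3 + 11×1 = 131
E: 8×4 + 9×0 + 9×1 + 11×4 + 11×4 = 129

D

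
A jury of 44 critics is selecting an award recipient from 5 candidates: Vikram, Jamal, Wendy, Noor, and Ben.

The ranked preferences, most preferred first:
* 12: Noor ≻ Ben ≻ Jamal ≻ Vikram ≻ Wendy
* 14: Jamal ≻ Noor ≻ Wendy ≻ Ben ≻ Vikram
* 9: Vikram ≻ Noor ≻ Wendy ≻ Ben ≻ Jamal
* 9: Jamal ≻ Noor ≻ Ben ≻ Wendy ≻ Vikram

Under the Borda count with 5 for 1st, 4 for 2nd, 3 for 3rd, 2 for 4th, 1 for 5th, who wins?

Noor

Vikram: 12×2 + 14×1 + 9×5 + 9×1 = 92
Jamal: 12×3 + 14×5 + 9×1 + 9×5 = 160
Wendy: 12×1 + 14×3 + 9×3 + 9×2 = 99
Noor: 12×5 + 14×4 + 9×4 + 9×4 = 188
Ben: 12×4 + 14×2 + 9×2 + 9×3 = 121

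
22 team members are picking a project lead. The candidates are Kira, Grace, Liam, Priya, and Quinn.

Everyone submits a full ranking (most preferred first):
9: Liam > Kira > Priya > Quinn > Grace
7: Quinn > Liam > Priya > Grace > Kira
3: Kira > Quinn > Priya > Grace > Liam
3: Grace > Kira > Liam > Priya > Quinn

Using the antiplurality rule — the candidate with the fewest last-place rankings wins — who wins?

Last-place votes: Kira 7, Grace 9, Liam 3, Priya 0, Quinn 3.

Priya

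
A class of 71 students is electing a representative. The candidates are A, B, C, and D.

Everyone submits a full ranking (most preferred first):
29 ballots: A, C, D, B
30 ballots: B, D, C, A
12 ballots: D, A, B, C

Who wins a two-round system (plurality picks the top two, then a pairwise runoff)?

Round 1 first-place votes: A 29, B 30, C 0, D 12. B and A advance.
Runoff: B is ranked above A on 30 ballots, A above B on 41.

A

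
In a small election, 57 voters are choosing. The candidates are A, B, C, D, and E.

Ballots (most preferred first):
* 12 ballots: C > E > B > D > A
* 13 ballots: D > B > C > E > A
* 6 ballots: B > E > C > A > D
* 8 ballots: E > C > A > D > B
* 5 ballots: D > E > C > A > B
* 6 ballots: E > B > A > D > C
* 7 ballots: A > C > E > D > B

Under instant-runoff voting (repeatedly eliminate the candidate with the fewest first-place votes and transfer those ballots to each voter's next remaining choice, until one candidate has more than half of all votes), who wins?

C

Round 1: A 7, B 6, C 12, D 18, E 14. B eliminated.
Round 2: A 7, C 12, D 18, E 20. A eliminated.
Round 3: C 19, D 18, E 20. D eliminated.
Round 4: C 32, E 25. C has a majority (≥29).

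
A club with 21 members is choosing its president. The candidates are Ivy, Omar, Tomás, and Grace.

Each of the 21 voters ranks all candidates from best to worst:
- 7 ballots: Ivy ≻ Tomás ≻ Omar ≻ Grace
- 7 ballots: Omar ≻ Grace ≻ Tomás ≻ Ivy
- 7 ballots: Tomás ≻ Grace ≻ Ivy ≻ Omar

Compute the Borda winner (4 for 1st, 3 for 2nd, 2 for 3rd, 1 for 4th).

Ivy: 7×4 + 7×1 + 7×2 = 49
Omar: 7×2 + 7×4 + 7×1 = 49
Tomás: 7×3 + 7×2 + 7×4 = 63
Grace: 7×1 + 7×3 + 7×3 = 49

Tomás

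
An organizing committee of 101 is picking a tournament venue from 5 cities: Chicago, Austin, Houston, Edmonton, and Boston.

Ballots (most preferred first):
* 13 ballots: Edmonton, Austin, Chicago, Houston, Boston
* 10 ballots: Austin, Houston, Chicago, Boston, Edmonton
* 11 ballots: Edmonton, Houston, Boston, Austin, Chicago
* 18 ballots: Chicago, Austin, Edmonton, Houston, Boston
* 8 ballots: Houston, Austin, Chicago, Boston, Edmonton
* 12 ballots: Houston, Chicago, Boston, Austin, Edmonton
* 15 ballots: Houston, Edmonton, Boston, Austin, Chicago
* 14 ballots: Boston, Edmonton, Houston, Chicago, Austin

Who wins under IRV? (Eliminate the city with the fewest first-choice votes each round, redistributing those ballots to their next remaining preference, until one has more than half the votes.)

Edmonton

Round 1: Chicago 18, Austin 10, Houston 35, Edmonton 24, Boston 14. Austin eliminated.
Round 2: Chicago 18, Houston 45, Edmonton 24, Boston 14. Boston eliminated.
Round 3: Chicago 18, Houston 45, Edmonton 38. Chicago eliminated.
Round 4: Houston 45, Edmonton 56. Edmonton has a majority (≥51).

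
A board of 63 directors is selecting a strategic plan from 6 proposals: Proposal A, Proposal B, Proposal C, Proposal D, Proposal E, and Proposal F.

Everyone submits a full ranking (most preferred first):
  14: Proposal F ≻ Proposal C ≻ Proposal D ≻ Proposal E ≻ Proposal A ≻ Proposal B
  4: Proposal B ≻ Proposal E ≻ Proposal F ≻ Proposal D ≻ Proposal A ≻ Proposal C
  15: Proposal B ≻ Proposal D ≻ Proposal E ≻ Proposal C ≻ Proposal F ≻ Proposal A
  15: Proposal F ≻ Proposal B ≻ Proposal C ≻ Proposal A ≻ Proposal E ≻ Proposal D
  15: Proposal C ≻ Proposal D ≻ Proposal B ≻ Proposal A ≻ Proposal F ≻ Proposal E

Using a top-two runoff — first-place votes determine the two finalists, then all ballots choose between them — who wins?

Round 1 first-place votes: Proposal A 0, Proposal B 19, Proposal C 15, Proposal D 0, Proposal E 0, Proposal F 29. Proposal F and Proposal B advance.
Runoff: Proposal F is ranked above Proposal B on 29 ballots, Proposal B above Proposal F on 34.

Proposal B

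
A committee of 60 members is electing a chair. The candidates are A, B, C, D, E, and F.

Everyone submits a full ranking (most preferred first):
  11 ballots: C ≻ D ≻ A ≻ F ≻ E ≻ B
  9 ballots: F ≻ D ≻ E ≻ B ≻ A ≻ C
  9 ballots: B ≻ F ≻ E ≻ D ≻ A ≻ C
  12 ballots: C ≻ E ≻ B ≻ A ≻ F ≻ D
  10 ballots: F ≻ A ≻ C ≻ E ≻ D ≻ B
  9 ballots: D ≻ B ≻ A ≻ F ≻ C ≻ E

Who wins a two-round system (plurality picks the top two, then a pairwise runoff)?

Round 1 first-place votes: A 0, B 9, C 23, D 9, E 0, F 19. C and F advance.
Runoff: C is ranked above F on 23 ballots, F above C on 37.

F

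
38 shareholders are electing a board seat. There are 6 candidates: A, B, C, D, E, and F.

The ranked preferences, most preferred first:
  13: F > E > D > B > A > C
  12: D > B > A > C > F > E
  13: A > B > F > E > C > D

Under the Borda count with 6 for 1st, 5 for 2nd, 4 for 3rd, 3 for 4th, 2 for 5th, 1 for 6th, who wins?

A: 13×2 + 12×4 + 13×6 = 152
B: 13×3 + 12×5 + 13×5 = 164
C: 13×1 + 12×3 + 13×2 = 75
D: 13×4 + 12×6 + 13×1 = 137
E: 13×5 + 12×1 + 13×3 = 116
F: 13×6 + 12×2 + 13×4 = 154

B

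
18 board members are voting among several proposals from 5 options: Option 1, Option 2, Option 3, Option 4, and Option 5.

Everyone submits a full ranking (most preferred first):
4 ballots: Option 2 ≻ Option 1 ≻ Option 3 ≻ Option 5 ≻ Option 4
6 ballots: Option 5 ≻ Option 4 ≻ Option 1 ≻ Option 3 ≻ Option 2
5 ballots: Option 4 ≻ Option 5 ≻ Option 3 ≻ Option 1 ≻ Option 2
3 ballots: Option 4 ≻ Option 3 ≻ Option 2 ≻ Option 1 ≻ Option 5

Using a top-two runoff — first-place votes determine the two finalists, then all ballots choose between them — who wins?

Round 1 first-place votes: Option 1 0, Option 2 4, Option 3 0, Option 4 8, Option 5 6. Option 4 and Option 5 advance.
Runoff: Option 4 is ranked above Option 5 on 8 ballots, Option 5 above Option 4 on 10.

Option 5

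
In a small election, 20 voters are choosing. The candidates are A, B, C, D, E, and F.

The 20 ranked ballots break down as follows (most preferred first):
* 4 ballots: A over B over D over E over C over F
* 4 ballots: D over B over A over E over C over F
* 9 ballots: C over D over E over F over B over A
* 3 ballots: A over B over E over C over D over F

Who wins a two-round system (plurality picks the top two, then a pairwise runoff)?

Round 1 first-place votes: A 7, B 0, C 9, D 4, E 0, F 0. C and A advance.
Runoff: C is ranked above A on 9 ballots, A above C on 11.

A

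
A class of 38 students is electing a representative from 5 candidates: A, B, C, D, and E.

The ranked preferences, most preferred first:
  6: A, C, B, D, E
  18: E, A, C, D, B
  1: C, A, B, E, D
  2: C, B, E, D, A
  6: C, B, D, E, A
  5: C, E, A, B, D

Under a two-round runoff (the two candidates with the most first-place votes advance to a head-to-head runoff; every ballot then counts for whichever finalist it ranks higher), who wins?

Round 1 first-place votes: A 6, B 0, C 14, D 0, E 18. E and C advance.
Runoff: E is ranked above C on 18 ballots, C above E on 20.

C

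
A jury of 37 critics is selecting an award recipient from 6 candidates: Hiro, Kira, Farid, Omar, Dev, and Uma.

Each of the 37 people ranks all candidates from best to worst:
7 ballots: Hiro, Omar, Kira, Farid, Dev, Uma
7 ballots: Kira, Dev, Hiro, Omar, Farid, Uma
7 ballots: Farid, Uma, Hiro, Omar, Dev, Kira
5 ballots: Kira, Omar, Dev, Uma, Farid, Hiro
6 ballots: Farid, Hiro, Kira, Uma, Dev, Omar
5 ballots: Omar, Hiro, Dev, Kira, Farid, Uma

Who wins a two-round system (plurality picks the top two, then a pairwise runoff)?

Kira

Round 1 first-place votes: Hiro 7, Kira 12, Farid 13, Omar 5, Dev 0, Uma 0. Farid and Kira advance.
Runoff: Farid is ranked above Kira on 13 ballots, Kira above Farid on 24.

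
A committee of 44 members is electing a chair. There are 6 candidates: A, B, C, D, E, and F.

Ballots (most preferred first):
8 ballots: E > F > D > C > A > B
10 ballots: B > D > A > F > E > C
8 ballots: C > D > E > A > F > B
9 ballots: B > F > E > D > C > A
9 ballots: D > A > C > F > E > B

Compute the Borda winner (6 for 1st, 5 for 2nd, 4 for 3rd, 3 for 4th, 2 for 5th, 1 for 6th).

D

A: 8×2 + 10×4 + 8×3 + 9×1 + 9×5 = 134
B: 8×1 + 10×6 + 8×1 + 9×6 + 9×1 = 139
C: 8×3 + 10×1 + 8×6 + 9×2 + 9×4 = 136
D: 8×4 + 10×5 + 8×5 + 9×3 + 9×6 = 203
E: 8×6 + 10×2 + 8×4 + 9×4 + 9×2 = 154
F: 8×5 + 10×3 + 8×2 + 9×5 + 9×3 = 158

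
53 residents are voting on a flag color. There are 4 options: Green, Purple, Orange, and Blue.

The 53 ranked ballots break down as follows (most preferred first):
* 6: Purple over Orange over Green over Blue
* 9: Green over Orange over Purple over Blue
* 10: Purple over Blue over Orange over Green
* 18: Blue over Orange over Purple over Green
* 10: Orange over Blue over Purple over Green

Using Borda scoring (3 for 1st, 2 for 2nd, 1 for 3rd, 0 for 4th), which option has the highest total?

Orange

Green: 6×1 + 9×3 + 10×0 + 18×0 + 10×0 = 33
Purple: 6×3 + 9×1 + 10×3 + 18×1 + 10×1 = 85
Orange: 6×2 + 9×2 + 10×1 + 18×2 + 10×3 = 106
Blue: 6×0 + 9×0 + 10×2 + 18×3 + 10×2 = 94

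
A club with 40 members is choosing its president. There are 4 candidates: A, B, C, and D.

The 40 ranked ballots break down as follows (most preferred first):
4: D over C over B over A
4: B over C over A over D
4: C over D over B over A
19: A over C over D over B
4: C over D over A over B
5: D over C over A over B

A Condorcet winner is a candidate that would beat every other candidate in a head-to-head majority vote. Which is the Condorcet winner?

C vs A: 21–19
C vs B: 36–4
C vs D: 31–9
C beats every other candidate.

C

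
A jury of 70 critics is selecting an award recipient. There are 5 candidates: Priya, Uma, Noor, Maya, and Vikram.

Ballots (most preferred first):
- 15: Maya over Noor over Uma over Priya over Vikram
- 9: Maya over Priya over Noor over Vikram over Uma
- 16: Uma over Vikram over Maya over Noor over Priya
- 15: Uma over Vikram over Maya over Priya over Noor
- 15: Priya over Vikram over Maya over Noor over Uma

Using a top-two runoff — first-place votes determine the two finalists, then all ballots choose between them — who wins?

Maya

Round 1 first-place votes: Priya 15, Uma 31, Noor 0, Maya 24, Vikram 0. Uma and Maya advance.
Runoff: Uma is ranked above Maya on 31 ballots, Maya above Uma on 39.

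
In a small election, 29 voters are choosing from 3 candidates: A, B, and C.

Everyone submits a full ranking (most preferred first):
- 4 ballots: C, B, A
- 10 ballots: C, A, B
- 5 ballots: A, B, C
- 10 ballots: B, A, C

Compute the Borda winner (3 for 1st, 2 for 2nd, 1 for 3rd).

A

A: 4×1 + 10×2 + 5×3 + 10×2 = 59
B: 4×2 + 10×1 + 5×2 + 10×3 = 58
C: 4×3 + 10×3 + 5×1 + 10×1 = 57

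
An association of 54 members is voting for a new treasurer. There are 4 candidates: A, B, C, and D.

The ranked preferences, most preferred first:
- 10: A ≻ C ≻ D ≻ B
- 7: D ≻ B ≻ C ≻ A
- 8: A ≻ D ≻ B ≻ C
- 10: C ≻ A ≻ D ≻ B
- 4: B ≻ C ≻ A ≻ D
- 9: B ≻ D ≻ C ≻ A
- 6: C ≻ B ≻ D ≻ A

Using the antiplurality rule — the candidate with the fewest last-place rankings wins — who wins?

Last-place votes: A 22, B 20, C 8, D 4.

D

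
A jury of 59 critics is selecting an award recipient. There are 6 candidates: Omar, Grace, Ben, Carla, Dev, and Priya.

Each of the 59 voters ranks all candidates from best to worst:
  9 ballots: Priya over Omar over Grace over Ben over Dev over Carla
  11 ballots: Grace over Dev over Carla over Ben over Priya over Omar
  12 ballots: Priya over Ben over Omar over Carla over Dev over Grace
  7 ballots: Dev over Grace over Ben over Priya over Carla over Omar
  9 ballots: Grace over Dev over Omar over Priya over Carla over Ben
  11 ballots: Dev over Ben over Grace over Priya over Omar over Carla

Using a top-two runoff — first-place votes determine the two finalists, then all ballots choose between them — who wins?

Grace

Round 1 first-place votes: Omar 0, Grace 20, Ben 0, Carla 0, Dev 18, Priya 21. Priya and Grace advance.
Runoff: Priya is ranked above Grace on 21 ballots, Grace above Priya on 38.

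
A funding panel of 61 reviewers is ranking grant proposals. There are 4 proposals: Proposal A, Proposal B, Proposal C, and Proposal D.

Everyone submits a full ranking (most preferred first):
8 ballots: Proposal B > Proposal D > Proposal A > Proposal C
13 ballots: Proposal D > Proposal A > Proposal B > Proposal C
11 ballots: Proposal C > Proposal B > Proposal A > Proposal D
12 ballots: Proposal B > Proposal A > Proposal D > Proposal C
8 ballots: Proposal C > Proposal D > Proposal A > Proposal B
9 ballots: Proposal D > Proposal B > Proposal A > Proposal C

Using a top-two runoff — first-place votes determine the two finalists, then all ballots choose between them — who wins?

Round 1 first-place votes: Proposal A 0, Proposal B 20, Proposal C 19, Proposal D 22. Proposal D and Proposal B advance.
Runoff: Proposal D is ranked above Proposal B on 30 ballots, Proposal B above Proposal D on 31.

Proposal B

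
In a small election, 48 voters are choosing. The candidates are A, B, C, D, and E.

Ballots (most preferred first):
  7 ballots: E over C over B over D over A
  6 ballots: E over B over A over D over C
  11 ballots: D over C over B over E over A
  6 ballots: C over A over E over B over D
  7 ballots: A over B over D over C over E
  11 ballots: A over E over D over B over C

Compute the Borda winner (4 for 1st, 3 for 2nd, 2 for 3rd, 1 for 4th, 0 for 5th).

A: 7×0 + 6×2 + 11×0 + 6×3 + 7×4 + 11×4 = 102
B: 7×2 + 6×3 + 11×2 + 6×1 + 7×3 + 11×1 = 92
C: 7×3 + 6×0 + 11×3 + 6×4 + 7×1 + 11×0 = 85
D: 7×1 + 6×1 + 11×4 + 6×0 + 7×2 + 11×2 = 93
E: 7×4 + 6×4 + 11×1 + 6×2 + 7×0 + 11×3 = 108

E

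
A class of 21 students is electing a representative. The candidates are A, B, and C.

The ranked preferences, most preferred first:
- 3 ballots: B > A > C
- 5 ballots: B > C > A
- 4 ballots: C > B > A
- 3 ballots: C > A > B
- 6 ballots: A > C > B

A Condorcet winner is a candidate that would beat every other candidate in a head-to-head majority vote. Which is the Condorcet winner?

C

C vs A: 12–9
C vs B: 13–8
C beats every other candidate.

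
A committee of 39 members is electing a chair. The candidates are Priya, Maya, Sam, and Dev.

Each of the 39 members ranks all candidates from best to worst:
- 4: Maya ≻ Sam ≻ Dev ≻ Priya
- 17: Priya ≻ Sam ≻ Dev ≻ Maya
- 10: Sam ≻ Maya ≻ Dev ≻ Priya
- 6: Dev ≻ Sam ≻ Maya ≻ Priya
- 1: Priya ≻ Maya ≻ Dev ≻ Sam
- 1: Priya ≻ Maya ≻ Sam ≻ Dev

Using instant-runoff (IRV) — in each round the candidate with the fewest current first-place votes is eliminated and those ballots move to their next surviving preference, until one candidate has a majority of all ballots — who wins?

Sam

Round 1: Priya 19, Maya 4, Sam 10, Dev 6. Maya eliminated.
Round 2: Priya 19, Sam 14, Dev 6. Dev eliminated.
Round 3: Priya 19, Sam 20. Sam has a majority (≥20).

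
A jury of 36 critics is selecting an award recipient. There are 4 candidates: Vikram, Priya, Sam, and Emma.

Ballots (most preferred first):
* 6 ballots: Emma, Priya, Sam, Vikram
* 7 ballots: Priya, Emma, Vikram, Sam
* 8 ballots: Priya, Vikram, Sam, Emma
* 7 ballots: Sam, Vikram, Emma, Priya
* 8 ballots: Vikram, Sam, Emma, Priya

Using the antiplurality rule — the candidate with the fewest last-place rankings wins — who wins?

Last-place votes: Vikram 6, Priya 15, Sam 7, Emma 8.

Vikram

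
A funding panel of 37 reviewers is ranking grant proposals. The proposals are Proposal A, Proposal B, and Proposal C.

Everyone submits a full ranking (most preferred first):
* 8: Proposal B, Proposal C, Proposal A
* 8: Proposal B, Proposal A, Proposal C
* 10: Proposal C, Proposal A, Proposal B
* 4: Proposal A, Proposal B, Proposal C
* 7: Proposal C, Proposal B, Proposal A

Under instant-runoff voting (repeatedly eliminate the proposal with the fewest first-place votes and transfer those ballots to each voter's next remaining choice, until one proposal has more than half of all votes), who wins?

Round 1: Proposal A 4, Proposal B 16, Proposal C 17. Proposal A eliminated.
Round 2: Proposal B 20, Proposal C 17. Proposal B has a majority (≥19).

Proposal B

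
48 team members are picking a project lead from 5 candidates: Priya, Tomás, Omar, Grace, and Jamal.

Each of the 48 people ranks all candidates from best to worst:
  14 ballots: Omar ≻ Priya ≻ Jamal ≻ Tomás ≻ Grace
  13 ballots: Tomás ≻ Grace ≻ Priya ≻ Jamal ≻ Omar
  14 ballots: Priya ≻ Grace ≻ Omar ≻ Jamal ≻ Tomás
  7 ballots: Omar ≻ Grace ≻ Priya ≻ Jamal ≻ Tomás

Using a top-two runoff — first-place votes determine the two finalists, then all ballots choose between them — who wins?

Round 1 first-place votes: Priya 14, Tomás 13, Omar 21, Grace 0, Jamal 0. Omar and Priya advance.
Runoff: Omar is ranked above Priya on 21 ballots, Priya above Omar on 27.

Priya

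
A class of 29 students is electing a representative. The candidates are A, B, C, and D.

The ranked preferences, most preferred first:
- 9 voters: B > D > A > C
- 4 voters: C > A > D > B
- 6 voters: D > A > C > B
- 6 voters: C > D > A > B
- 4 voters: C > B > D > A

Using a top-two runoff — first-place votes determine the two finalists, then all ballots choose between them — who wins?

Round 1 first-place votes: A 0, B 9, C 14, D 6. C and B advance.
Runoff: C is ranked above B on 20 ballots, B above C on 9.

C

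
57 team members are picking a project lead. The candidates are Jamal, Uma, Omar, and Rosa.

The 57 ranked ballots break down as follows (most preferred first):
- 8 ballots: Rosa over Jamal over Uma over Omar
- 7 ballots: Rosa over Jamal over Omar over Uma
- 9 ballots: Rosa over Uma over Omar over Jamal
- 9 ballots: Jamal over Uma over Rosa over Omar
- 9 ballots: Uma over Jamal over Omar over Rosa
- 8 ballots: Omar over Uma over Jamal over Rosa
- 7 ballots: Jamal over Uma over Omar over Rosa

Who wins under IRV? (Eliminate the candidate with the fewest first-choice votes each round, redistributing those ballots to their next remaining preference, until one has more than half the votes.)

Uma

Round 1: Jamal 16, Uma 9, Omar 8, Rosa 24. Omar eliminated.
Round 2: Jamal 16, Uma 17, Rosa 24. Jamal eliminated.
Round 3: Uma 33, Rosa 24. Uma has a majority (≥29).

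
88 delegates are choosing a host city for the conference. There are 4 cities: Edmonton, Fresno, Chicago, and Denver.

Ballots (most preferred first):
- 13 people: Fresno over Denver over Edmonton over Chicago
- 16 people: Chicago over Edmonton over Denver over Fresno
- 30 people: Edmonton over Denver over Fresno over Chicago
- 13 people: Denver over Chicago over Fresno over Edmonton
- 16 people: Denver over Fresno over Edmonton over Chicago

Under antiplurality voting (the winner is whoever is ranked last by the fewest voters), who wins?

Denver

Last-place votes: Edmonton 13, Fresno 16, Chicago 59, Denver 0.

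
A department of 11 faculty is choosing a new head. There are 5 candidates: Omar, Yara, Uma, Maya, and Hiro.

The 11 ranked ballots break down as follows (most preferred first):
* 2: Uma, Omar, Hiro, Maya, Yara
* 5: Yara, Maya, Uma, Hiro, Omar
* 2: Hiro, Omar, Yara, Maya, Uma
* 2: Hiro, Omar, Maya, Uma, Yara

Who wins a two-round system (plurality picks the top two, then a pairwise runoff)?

Hiro

Round 1 first-place votes: Omar 0, Yara 5, Uma 2, Maya 0, Hiro 4. Yara and Hiro advance.
Runoff: Yara is ranked above Hiro on 5 ballots, Hiro above Yara on 6.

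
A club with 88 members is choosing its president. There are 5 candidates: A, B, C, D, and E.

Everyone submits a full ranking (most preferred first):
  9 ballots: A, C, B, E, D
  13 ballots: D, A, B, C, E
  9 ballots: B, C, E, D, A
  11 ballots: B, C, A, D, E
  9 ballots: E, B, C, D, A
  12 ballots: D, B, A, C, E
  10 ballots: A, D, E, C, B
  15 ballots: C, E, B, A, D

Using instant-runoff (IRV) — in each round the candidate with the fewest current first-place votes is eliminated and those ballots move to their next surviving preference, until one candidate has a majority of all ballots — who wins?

Round 1: A 19, B 20, C 15, D 25, E 9. E eliminated.
Round 2: A 19, B 29, C 15, D 25. C eliminated.
Round 3: A 19, B 44, D 25. A eliminated.
Round 4: B 53, D 35. B has a majority (≥45).

B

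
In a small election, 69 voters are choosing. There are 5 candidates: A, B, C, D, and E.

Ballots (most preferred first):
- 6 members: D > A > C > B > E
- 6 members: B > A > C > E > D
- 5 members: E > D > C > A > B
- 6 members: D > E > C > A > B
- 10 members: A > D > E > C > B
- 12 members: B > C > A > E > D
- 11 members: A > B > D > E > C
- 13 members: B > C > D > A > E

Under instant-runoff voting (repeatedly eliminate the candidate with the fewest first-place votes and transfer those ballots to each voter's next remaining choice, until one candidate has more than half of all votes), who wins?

Round 1: A 21, B 31, C 0, D 12, E 5. C eliminated.
Round 2: A 21, B 31, D 12, E 5. E eliminated.
Round 3: A 21, B 31, D 17. D eliminated.
Round 4: A 38, B 31. A has a majority (≥35).

A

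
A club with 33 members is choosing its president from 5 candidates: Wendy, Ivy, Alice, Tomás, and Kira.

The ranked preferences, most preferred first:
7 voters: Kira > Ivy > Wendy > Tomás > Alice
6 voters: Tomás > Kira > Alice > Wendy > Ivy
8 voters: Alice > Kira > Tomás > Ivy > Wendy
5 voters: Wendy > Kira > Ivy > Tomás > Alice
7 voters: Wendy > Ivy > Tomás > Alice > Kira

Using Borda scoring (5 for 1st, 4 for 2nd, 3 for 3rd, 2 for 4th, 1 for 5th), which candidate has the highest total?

Kira

Wendy: 7×3 + 6×2 + 8×1 + 5×5 + 7×5 = 101
Ivy: 7×4 + 6×1 + 8×2 + 5×3 + 7×4 = 93
Alice: 7×1 + 6×3 + 8×5 + 5×1 + 7×2 = 84
Tomás: 7×2 + 6×5 + 8×3 + 5×2 + 7×3 = 99
Kira: 7×5 + 6×4 + 8×4 + 5×4 + 7×1 = 118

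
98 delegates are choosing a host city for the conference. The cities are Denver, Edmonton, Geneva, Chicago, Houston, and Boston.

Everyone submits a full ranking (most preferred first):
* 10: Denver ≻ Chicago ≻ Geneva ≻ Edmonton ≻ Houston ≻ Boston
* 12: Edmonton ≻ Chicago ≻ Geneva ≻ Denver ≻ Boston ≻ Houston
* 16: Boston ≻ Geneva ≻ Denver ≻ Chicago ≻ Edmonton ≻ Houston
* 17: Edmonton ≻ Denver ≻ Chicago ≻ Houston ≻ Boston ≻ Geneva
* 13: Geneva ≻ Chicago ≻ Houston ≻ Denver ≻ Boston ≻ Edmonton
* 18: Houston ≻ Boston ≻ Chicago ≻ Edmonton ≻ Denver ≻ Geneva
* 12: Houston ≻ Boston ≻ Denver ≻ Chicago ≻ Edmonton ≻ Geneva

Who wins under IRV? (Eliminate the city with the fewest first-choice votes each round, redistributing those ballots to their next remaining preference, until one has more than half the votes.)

Round 1: Denver 10, Edmonton 29, Geneva 13, Chicago 0, Houston 30, Boston 16. Chicago eliminated.
Round 2: Denver 10, Edmonton 29, Geneva 13, Houston 30, Boston 16. Denver eliminated.
Round 3: Edmonton 29, Geneva 23, Houston 30, Boston 16. Boston eliminated.
Round 4: Edmonton 29, Geneva 39, Houston 30. Edmonton eliminated.
Round 5: Geneva 51, Houston 47. Geneva has a majority (≥50).

Geneva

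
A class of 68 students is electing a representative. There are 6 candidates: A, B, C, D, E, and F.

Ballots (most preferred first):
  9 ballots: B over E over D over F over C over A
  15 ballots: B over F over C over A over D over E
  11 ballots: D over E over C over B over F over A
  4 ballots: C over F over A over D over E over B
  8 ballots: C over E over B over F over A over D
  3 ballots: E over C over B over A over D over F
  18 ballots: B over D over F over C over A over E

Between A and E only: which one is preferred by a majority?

A

A is ranked above E on 37 ballots; E above A on 31.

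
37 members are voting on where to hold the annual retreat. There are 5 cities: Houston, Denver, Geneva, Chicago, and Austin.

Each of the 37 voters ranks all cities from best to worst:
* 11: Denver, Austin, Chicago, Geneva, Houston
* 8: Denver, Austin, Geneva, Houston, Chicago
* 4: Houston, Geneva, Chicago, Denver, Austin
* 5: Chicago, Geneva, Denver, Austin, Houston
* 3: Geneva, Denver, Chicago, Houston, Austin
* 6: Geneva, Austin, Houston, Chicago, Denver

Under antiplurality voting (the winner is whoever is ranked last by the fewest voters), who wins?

Geneva

Last-place votes: Houston 16, Denver 6, Geneva 0, Chicago 8, Austin 7.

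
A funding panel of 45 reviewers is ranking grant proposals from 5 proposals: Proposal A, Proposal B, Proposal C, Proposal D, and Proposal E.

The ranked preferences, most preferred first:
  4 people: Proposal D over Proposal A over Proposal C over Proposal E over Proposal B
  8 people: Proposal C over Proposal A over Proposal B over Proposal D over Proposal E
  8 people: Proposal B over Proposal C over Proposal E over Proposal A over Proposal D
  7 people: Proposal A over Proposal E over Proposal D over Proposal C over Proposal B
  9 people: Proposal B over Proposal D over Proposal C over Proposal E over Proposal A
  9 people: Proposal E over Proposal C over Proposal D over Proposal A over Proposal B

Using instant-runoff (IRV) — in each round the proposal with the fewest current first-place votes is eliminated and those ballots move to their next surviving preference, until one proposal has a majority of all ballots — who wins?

Proposal A

Round 1: Proposal A 7, Proposal B 17, Proposal C 8, Proposal D 4, Proposal E 9. Proposal D eliminated.
Round 2: Proposal A 11, Proposal B 17, Proposal C 8, Proposal E 9. Proposal C eliminated.
Round 3: Proposal A 19, Proposal B 17, Proposal E 9. Proposal E eliminated.
Round 4: Proposal A 28, Proposal B 17. Proposal A has a majority (≥23).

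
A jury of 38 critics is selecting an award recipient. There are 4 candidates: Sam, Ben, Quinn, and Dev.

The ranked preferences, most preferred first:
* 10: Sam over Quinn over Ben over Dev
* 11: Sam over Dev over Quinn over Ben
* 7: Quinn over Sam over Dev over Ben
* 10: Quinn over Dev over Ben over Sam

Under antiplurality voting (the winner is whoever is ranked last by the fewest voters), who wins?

Last-place votes: Sam 10, Ben 18, Quinn 0, Dev 10.

Quinn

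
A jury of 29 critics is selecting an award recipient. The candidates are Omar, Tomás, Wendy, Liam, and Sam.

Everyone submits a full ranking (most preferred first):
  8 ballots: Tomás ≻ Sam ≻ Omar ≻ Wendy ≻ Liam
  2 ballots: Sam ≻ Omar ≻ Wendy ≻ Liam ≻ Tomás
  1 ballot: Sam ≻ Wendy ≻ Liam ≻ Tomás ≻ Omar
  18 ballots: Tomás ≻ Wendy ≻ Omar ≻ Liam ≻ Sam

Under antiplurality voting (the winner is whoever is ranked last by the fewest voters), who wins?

Last-place votes: Omar 1, Tomás 2, Wendy 0, Liam 8, Sam 18.

Wendy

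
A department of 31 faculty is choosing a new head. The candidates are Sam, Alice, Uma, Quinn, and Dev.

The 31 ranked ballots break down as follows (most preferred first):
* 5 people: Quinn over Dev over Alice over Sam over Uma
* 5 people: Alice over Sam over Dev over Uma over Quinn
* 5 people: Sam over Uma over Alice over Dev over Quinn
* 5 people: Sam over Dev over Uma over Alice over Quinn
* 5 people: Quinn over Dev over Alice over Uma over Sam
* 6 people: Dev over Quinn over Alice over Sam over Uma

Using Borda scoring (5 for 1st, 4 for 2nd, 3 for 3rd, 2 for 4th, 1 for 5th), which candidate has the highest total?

Sam: 5×2 + 5×4 + 5×5 + 5×5 + 5×1 + 6×2 = 97
Alice: 5×3 + 5×5 + 5×3 + 5×2 + 5×3 + 6×3 = 98
Uma: 5×1 + 5×2 + 5×4 + 5×3 + 5×2 + 6×1 = 66
Quinn: 5×5 + 5×1 + 5×1 + 5×1 + 5×5 + 6×4 = 89
Dev: 5×4 + 5×3 + 5×2 + 5×4 + 5×4 + 6×5 = 115

Dev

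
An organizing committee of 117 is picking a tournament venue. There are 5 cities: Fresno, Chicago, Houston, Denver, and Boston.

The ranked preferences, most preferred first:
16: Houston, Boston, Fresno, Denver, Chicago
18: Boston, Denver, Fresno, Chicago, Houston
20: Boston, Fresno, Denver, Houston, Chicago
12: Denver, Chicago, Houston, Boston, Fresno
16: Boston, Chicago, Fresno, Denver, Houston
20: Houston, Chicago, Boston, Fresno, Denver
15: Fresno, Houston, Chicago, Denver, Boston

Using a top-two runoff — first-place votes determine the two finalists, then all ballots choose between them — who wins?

Houston

Round 1 first-place votes: Fresno 15, Chicago 0, Houston 36, Denver 12, Boston 54. Boston and Houston advance.
Runoff: Boston is ranked above Houston on 54 ballots, Houston above Boston on 63.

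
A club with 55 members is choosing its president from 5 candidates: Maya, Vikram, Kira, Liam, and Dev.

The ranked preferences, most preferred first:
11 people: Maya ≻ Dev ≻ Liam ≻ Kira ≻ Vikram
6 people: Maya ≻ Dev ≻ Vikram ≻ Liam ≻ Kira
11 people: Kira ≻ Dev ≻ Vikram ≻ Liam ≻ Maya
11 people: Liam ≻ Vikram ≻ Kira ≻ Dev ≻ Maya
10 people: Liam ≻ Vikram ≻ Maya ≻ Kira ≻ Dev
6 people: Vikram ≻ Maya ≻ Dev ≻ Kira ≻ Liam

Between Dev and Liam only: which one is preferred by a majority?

Dev

Dev is ranked above Liam on 34 ballots; Liam above Dev on 21.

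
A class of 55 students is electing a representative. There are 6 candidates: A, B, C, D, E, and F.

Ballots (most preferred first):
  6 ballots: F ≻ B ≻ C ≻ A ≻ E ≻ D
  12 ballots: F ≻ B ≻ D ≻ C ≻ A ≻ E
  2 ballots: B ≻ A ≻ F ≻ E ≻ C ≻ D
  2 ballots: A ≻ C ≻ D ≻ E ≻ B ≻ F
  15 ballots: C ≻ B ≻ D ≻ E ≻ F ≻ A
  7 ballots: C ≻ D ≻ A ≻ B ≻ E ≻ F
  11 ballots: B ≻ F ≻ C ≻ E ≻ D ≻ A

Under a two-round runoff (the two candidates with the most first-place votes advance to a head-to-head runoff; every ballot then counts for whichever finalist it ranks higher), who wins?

Round 1 first-place votes: A 2, B 13, C 22, D 0, E 0, F 18. C and F advance.
Runoff: C is ranked above F on 24 ballots, F above C on 31.

F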